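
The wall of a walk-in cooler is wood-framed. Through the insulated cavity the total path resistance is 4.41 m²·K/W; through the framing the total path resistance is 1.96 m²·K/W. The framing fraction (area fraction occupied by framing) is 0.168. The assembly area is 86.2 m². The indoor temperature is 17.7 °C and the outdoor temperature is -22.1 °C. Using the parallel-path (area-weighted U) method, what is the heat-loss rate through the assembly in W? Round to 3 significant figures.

941 W

U_eff = 0.832/4.41 + 0.168/1.96 = 0.1887 + 0.08571 = 0.2744
R_eff = 1/U_eff = 3.645 m²·K/W
Q = 86.2 × (17.7 − (-22.1)) / 3.645 = 941.3 W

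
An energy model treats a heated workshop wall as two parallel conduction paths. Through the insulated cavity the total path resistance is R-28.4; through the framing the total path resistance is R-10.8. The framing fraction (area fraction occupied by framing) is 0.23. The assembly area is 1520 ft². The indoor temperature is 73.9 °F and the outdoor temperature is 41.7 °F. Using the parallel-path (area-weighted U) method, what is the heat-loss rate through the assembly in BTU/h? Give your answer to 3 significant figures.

U_eff = 0.77/28.4 + 0.23/10.8 = 0.02711 + 0.0213 = 0.04841
R_eff = 1/U_eff = 20.66 ft²·°F·h/BTU
Q = 1520 × (73.9 − 41.7) / 20.66 = 2369 BTU/h

2370 BTU/h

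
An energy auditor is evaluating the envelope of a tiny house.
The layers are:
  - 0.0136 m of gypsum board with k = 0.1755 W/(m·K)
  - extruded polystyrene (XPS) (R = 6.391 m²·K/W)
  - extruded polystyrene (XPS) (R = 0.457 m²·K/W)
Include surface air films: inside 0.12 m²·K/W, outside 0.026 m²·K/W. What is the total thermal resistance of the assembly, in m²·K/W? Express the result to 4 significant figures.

0.0136/0.1755 = 0.077493
R_total = 0.12 + 0.077493 + 6.391 + 0.457 + 0.026 = 7.0715 m²·K/W

7.071 m²·K/W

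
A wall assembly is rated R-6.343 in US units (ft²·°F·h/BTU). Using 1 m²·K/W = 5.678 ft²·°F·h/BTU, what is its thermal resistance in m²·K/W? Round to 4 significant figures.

R_SI = 6.343/5.678 = 1.1171

1.117 m²·K/W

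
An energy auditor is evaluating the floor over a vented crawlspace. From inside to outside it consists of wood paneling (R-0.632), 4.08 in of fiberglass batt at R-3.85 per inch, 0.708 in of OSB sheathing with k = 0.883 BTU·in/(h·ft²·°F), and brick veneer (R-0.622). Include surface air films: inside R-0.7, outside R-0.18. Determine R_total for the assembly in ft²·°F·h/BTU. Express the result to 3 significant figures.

18.6 ft²·°F·h/BTU

4.08 × 3.85 = 15.71
0.708/0.883 = 0.8018
R_total = 0.7 + 0.632 + 15.71 + 0.8018 + 0.622 + 0.18 = 18.64 ft²·°F·h/BTU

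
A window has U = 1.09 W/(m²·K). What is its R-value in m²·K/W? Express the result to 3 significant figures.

R = 1/U = 1/1.09 = 0.9174

0.917 m²·K/W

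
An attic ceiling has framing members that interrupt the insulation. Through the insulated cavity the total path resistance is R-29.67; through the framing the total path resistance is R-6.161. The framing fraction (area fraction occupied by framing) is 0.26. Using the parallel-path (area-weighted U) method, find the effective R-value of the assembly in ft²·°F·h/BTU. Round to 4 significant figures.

14.89 ft²·°F·h/BTU

U_eff = 0.74/29.67 + 0.26/6.161 = 0.024941 + 0.042201 = 0.067142
R_eff = 1/U_eff = 14.894 ft²·°F·h/BTU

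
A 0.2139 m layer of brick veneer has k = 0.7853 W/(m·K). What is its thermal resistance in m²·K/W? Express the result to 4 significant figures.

R = L/k = 0.2139/0.7853 = 0.27238 m²·K/W

0.2724 m²·K/W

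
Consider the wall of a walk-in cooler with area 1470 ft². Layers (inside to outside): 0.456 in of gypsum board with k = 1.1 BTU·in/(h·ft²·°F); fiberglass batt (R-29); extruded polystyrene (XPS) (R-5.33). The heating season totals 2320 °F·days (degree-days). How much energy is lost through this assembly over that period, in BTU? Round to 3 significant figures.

2360000 BTU

0.456/1.1 = 0.4145
R_total = 0.4145 + 29 + 5.33 = 34.74 ft²·°F·h/BTU
E = A × HDD × 24 / R = 1470 × 2320 × 24 / 34.74 = 2356000 BTU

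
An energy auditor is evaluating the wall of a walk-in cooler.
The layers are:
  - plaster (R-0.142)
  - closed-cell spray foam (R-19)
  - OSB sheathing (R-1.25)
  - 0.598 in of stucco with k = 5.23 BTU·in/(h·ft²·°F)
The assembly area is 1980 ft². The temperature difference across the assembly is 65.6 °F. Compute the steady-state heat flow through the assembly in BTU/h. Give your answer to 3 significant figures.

0.598/5.23 = 0.1143
R_total = 0.142 + 19 + 1.25 + 0.1143 = 20.51 ft²·°F·h/BTU
Q = A·ΔT/R = 1980 × 65.6 / 20.51 = 6334 BTU/h

6330 BTU/h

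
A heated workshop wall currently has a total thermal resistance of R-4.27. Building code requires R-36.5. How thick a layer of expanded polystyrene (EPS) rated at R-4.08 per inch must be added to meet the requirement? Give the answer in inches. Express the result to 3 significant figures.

7.90 in

ΔR = 36.5 − 4.27 = 32.23 ft²·°F·h/BTU
L = ΔR / (R/in) = 32.23/4.08 = 7.9 in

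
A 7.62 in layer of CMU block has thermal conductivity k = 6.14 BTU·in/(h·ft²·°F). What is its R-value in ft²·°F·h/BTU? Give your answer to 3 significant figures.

R = L/k = 7.62/6.14 = 1.241 ft²·°F·h/BTU

1.24 ft²·°F·h/BTU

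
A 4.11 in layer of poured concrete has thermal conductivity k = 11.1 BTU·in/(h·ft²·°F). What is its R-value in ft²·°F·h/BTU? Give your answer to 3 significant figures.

R = L/k = 4.11/11.1 = 0.3703 ft²·°F·h/BTU

0.370 ft²·°F·h/BTU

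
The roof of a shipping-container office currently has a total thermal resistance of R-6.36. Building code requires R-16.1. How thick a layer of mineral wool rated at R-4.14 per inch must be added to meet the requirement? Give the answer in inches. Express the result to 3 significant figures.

2.35 in

ΔR = 16.1 − 6.36 = 9.74 ft²·°F·h/BTU
L = ΔR / (R/in) = 9.74/4.14 = 2.353 in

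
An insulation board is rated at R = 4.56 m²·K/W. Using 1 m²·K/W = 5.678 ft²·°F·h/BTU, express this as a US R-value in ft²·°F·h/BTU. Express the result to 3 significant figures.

25.9 ft²·°F·h/BTU

R_US = 4.56 × 5.678 = 25.89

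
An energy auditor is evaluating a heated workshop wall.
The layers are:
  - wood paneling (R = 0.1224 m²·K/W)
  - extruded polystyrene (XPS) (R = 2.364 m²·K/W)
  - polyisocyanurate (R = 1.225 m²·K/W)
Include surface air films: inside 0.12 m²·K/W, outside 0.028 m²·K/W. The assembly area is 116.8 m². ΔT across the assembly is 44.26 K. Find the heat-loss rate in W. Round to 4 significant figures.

1339 W

R_total = 0.12 + 0.1224 + 2.364 + 1.225 + 0.028 = 3.8594 m²·K/W
Q = A·ΔT/R = 116.8 × 44.26 / 3.8594 = 1339.5 W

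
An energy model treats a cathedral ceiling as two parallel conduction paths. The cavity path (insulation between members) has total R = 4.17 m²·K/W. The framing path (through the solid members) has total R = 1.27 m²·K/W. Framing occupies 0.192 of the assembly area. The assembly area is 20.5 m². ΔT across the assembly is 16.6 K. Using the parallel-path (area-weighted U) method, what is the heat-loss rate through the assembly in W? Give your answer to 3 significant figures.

117 W

U_eff = 0.808/4.17 + 0.192/1.27 = 0.1938 + 0.1512 = 0.3449
R_eff = 1/U_eff = 2.899 m²·K/W
Q = 20.5 × 16.6 / 2.899 = 117.4 W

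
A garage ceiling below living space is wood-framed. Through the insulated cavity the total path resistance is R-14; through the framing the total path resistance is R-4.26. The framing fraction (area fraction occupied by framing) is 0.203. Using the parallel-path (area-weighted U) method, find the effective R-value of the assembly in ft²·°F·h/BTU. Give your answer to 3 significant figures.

U_eff = 0.797/14 + 0.203/4.26 = 0.05693 + 0.04765 = 0.1046
R_eff = 1/U_eff = 9.562 ft²·°F·h/BTU

9.56 ft²·°F·h/BTU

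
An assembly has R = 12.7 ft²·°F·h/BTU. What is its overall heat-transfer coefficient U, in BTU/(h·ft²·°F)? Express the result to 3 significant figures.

U = 1/R = 1/12.7 = 0.07874

0.0787 BTU/(h·ft²·°F)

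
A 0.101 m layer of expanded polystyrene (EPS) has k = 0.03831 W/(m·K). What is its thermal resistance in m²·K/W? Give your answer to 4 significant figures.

R = L/k = 0.101/0.03831 = 2.6364 m²·K/W

2.636 m²·K/W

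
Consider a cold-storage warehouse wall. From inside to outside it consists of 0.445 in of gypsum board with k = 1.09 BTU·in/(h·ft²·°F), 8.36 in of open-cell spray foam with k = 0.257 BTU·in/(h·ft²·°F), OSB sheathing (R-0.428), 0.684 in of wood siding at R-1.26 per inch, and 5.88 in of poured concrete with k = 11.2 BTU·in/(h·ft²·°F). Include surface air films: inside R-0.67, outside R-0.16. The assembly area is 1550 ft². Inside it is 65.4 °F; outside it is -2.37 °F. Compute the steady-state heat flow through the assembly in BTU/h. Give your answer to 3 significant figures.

0.445/1.09 = 0.4083
8.36/0.257 = 32.53
0.684 × 1.26 = 0.8618
5.88/11.2 = 0.525
R_total = 0.67 + 0.4083 + 32.53 + 0.428 + 0.8618 + 0.525 + 0.16 = 35.58 ft²·°F·h/BTU
Q = A·ΔT/R = 1550 × (65.4 − (-2.37)) / 35.58 = 2952 BTU/h

2950 BTU/h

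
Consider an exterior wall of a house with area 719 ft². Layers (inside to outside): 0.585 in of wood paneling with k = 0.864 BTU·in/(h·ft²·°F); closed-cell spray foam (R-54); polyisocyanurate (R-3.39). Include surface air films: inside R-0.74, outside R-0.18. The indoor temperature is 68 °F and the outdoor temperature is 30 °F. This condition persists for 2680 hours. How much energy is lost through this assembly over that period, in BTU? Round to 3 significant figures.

1240000 BTU

0.585/0.864 = 0.6771
R_total = 0.74 + 0.6771 + 54 + 3.39 + 0.18 = 58.99 ft²·°F·h/BTU
Q = 719 × (68 − 30) / 58.99 = 463.2 BTU/h
E = 463.2 × 2680 = 1241000 BTU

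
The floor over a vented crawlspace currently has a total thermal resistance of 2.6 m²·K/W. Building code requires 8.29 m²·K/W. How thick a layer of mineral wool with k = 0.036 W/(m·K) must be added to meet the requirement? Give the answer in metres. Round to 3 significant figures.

0.205 m

ΔR = 8.29 − 2.6 = 5.69 m²·K/W
L = ΔR × k = 5.69 × 0.036 = 0.2048 m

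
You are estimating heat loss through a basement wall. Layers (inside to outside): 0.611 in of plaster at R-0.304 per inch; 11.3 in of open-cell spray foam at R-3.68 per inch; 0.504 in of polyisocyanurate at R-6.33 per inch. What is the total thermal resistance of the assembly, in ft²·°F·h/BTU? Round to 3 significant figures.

45.0 ft²·°F·h/BTU

0.611 × 0.304 = 0.1857
11.3 × 3.68 = 41.58
0.504 × 6.33 = 3.19
R_total = 0.1857 + 41.58 + 3.19 = 44.96 ft²·°F·h/BTU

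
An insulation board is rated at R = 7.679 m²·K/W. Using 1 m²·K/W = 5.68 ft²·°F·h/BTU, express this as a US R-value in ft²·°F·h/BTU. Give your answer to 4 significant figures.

R_US = 7.679 × 5.68 = 43.617

43.62 ft²·°F·h/BTU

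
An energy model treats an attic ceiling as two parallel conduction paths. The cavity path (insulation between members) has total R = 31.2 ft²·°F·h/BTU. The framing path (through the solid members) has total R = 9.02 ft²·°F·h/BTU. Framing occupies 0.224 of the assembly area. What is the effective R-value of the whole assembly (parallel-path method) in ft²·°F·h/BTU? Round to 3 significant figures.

U_eff = 0.776/31.2 + 0.224/9.02 = 0.02487 + 0.02483 = 0.04971
R_eff = 1/U_eff = 20.12 ft²·°F·h/BTU

20.1 ft²·°F·h/BTU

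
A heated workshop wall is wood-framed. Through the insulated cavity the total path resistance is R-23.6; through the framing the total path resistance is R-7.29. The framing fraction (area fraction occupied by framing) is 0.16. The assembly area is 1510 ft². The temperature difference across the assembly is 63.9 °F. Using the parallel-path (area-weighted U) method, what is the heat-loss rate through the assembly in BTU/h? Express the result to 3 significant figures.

U_eff = 0.84/23.6 + 0.16/7.29 = 0.03559 + 0.02195 = 0.05754
R_eff = 1/U_eff = 17.38 ft²·°F·h/BTU
Q = 1510 × 63.9 / 17.38 = 5552 BTU/h

5550 BTU/h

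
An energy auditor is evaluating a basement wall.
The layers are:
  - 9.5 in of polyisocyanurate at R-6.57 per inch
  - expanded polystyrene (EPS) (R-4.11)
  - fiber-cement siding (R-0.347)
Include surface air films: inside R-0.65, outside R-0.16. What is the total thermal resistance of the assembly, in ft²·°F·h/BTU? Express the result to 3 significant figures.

67.7 ft²·°F·h/BTU

9.5 × 6.57 = 62.42
R_total = 0.65 + 62.42 + 4.11 + 0.347 + 0.16 = 67.68 ft²·°F·h/BTU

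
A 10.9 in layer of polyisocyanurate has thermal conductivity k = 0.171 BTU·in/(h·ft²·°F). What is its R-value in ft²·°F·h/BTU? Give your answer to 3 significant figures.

R = L/k = 10.9/0.171 = 63.74 ft²·°F·h/BTU

63.7 ft²·°F·h/BTU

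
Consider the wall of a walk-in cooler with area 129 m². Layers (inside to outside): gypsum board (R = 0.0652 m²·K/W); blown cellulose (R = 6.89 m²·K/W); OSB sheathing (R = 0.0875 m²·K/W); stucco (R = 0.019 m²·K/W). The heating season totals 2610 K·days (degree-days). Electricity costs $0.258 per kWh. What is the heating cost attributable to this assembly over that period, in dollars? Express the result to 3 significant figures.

295 dollars

R_total = 0.0652 + 6.89 + 0.0875 + 0.019 = 7.062 m²·K/W
E = A × HDD × 24 / R / 1000 = 129 × 2610 × 24 / 7.062 / 1000 = 1144 kWh
Cost = 1144 × 0.258 = $295.2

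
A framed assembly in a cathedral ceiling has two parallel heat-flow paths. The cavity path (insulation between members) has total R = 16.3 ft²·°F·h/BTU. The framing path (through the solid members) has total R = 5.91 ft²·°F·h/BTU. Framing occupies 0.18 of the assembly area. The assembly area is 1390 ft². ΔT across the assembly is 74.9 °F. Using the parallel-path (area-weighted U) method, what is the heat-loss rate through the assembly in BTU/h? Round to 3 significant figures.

U_eff = 0.82/16.3 + 0.18/5.91 = 0.05031 + 0.03046 = 0.08076
R_eff = 1/U_eff = 12.38 ft²·°F·h/BTU
Q = 1390 × 74.9 / 12.38 = 8408 BTU/h

8410 BTU/h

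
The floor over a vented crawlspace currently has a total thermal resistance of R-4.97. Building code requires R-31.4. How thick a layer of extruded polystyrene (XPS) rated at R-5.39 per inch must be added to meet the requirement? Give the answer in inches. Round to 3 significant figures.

4.90 in

ΔR = 31.4 − 4.97 = 26.43 ft²·°F·h/BTU
L = ΔR / (R/in) = 26.43/5.39 = 4.904 in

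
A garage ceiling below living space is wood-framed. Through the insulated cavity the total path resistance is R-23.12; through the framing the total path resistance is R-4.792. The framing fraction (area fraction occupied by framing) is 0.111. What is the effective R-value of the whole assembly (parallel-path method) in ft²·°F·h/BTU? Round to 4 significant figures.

U_eff = 0.889/23.12 + 0.111/4.792 = 0.038452 + 0.023164 = 0.061615
R_eff = 1/U_eff = 16.23 ft²·°F·h/BTU

16.23 ft²·°F·h/BTU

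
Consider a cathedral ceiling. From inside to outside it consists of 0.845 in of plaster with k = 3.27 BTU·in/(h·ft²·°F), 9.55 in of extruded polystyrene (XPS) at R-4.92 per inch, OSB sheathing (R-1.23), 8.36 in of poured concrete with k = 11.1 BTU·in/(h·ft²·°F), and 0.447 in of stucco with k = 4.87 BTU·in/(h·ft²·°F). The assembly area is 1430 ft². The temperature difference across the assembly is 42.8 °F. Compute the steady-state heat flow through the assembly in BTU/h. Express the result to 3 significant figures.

0.845/3.27 = 0.2584
9.55 × 4.92 = 46.99
8.36/11.1 = 0.7532
0.447/4.87 = 0.09179
R_total = 0.2584 + 46.99 + 1.23 + 0.7532 + 0.09179 = 49.32 ft²·°F·h/BTU
Q = A·ΔT/R = 1430 × 42.8 / 49.32 = 1241 BTU/h

1240 BTU/h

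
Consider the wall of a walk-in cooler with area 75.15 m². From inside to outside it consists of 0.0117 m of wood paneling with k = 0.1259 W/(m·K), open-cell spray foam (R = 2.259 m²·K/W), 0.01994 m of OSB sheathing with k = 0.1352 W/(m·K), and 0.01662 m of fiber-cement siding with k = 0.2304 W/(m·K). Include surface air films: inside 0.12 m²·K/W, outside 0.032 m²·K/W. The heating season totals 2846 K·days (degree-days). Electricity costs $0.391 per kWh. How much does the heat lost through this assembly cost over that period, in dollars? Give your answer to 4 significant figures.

736.9 dollars

0.0117/0.1259 = 0.092931
0.01994/0.1352 = 0.14749
0.01662/0.2304 = 0.072135
R_total = 0.12 + 0.092931 + 2.259 + 0.14749 + 0.072135 + 0.032 = 2.7236 m²·K/W
E = A × HDD × 24 / R / 1000 = 75.15 × 2846 × 24 / 2.7236 / 1000 = 1884.7 kWh
Cost = 1884.7 × 0.391 = $736.91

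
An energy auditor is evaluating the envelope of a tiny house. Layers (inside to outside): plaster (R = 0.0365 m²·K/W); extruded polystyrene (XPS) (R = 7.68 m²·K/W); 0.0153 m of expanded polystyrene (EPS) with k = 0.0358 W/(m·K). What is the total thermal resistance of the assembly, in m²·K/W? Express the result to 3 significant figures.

0.0153/0.0358 = 0.4274
R_total = 0.0365 + 7.68 + 0.4274 = 8.144 m²·K/W

8.14 m²·K/W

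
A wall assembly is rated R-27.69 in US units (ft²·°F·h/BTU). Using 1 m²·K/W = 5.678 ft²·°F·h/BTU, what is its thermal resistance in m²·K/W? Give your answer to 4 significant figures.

4.877 m²·K/W

R_SI = 27.69/5.678 = 4.8767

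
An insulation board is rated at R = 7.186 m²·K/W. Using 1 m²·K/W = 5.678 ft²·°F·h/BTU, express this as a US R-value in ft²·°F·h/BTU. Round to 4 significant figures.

R_US = 7.186 × 5.678 = 40.802

40.80 ft²·°F·h/BTU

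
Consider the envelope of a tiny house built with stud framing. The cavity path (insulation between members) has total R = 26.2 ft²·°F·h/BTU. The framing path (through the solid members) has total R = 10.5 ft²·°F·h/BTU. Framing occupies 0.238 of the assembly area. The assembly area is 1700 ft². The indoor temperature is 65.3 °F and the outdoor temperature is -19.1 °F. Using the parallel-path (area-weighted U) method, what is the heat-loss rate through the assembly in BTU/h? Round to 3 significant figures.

U_eff = 0.762/26.2 + 0.238/10.5 = 0.02908 + 0.02267 = 0.05175
R_eff = 1/U_eff = 19.32 ft²·°F·h/BTU
Q = 1700 × (65.3 − (-19.1)) / 19.32 = 7425 BTU/h

7430 BTU/h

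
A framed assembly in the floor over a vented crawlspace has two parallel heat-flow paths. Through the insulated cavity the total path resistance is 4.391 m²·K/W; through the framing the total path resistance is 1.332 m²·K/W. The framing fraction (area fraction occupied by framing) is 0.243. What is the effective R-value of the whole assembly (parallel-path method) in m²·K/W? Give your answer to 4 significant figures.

U_eff = 0.757/4.391 + 0.243/1.332 = 0.1724 + 0.18243 = 0.35483
R_eff = 1/U_eff = 2.8182 m²·K/W

2.818 m²·K/W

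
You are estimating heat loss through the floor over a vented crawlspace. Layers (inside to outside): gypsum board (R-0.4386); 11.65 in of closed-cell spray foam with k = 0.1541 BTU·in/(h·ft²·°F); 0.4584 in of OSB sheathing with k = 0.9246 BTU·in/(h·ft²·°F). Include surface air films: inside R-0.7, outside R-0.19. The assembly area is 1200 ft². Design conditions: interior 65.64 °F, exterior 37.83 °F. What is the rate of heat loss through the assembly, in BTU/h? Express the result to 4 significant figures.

11.65/0.1541 = 75.6
0.4584/0.9246 = 0.49578
R_total = 0.7 + 0.4386 + 75.6 + 0.49578 + 0.19 = 77.425 ft²·°F·h/BTU
Q = A·ΔT/R = 1200 × (65.64 − 37.83) / 77.425 = 431.03 BTU/h

431.0 BTU/h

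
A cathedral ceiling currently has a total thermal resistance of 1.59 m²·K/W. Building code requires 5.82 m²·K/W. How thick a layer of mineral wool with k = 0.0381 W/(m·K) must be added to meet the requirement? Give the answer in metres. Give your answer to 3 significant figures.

0.161 m

ΔR = 5.82 − 1.59 = 4.23 m²·K/W
L = ΔR × k = 4.23 × 0.0381 = 0.1612 m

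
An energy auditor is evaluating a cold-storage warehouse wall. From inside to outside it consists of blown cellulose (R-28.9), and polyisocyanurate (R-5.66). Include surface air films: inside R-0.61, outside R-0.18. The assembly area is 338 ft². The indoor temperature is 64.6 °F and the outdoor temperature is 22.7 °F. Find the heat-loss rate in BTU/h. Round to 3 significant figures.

401 BTU/h

R_total = 0.61 + 28.9 + 5.66 + 0.18 = 35.35 ft²·°F·h/BTU
Q = A·ΔT/R = 338 × (64.6 − 22.7) / 35.35 = 400.6 BTU/h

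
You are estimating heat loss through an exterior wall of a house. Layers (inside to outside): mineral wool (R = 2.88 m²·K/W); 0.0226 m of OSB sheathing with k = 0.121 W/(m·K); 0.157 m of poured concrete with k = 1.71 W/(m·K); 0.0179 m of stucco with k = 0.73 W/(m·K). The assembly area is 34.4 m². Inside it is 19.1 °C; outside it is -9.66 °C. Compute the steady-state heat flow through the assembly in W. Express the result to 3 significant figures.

311 W

0.0226/0.121 = 0.1868
0.157/1.71 = 0.09181
0.0179/0.73 = 0.02452
R_total = 2.88 + 0.1868 + 0.09181 + 0.02452 = 3.183 m²·K/W
Q = A·ΔT/R = 34.4 × (19.1 − (-9.66)) / 3.183 = 310.8 W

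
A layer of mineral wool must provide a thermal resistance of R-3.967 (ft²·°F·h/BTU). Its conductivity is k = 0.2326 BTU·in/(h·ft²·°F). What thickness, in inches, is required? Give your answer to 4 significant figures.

L = R × k = 3.967 × 0.2326 = 0.92272 in

0.9227 in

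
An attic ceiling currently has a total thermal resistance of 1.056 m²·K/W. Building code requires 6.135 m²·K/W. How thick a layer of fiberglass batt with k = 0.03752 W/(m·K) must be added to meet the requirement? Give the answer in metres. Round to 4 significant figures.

ΔR = 6.135 − 1.056 = 5.079 m²·K/W
L = ΔR × k = 5.079 × 0.03752 = 0.19056 m

0.1906 m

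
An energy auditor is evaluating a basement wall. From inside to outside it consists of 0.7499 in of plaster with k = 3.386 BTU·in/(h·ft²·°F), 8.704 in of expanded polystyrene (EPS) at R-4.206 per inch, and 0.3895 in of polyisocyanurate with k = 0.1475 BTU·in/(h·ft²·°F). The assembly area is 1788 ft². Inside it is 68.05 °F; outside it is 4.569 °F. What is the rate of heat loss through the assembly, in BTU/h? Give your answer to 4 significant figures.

0.7499/3.386 = 0.22147
8.704 × 4.206 = 36.609
0.3895/0.1475 = 2.6407
R_total = 0.22147 + 36.609 + 2.6407 = 39.471 ft²·°F·h/BTU
Q = A·ΔT/R = 1788 × (68.05 − 4.569) / 39.471 = 2875.6 BTU/h

2876 BTU/h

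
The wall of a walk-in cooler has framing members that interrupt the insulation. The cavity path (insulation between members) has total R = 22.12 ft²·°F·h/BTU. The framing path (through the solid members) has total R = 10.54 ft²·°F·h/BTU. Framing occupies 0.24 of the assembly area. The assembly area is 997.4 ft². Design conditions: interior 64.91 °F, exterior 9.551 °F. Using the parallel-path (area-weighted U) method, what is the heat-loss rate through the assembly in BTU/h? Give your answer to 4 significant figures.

3154 BTU/h

U_eff = 0.76/22.12 + 0.24/10.54 = 0.034358 + 0.02277 = 0.057128
R_eff = 1/U_eff = 17.504 ft²·°F·h/BTU
Q = 997.4 × (64.91 − 9.551) / 17.504 = 3154.4 BTU/h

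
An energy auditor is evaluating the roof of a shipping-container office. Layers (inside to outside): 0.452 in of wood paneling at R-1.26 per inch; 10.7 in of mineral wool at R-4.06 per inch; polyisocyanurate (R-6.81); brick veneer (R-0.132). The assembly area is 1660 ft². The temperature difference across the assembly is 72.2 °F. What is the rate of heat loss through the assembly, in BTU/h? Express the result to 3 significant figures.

2350 BTU/h

0.452 × 1.26 = 0.5695
10.7 × 4.06 = 43.44
R_total = 0.5695 + 43.44 + 6.81 + 0.132 = 50.95 ft²·°F·h/BTU
Q = A·ΔT/R = 1660 × 72.2 / 50.95 = 2352 BTU/h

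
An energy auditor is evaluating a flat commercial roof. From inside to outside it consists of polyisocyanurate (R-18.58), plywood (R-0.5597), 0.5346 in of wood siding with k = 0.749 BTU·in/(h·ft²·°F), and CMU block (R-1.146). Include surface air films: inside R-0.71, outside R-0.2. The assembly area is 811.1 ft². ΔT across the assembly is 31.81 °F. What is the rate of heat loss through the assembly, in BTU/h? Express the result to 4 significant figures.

1178 BTU/h

0.5346/0.749 = 0.71375
R_total = 0.71 + 18.58 + 0.5597 + 0.71375 + 1.146 + 0.2 = 21.909 ft²·°F·h/BTU
Q = A·ΔT/R = 811.1 × 31.81 / 21.909 = 1177.6 BTU/h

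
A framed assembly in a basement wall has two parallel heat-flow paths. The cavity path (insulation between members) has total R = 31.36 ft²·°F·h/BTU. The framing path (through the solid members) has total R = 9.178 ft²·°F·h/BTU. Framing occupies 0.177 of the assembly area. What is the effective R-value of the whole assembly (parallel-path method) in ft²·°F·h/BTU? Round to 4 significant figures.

21.96 ft²·°F·h/BTU

U_eff = 0.823/31.36 + 0.177/9.178 = 0.026244 + 0.019285 = 0.045529
R_eff = 1/U_eff = 21.964 ft²·°F·h/BTU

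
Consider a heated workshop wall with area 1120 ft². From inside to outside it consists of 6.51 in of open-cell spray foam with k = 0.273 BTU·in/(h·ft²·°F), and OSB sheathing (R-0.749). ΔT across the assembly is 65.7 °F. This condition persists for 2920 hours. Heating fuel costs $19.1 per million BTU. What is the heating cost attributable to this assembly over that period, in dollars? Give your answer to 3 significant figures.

6.51/0.273 = 23.85
R_total = 23.85 + 0.749 = 24.6 ft²·°F·h/BTU
Q = 1120 × 65.7 / 24.6 = 2992 BTU/h
E = 2992 × 2920 = 8736000 BTU
Cost = 8736000/10⁶ × 19.1 = $166.9

167 dollars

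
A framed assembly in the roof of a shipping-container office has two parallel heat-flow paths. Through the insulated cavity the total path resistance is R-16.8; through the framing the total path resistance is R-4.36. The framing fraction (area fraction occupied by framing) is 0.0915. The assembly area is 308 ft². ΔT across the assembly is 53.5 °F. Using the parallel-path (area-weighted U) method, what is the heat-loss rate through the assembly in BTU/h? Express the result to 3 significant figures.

1240 BTU/h

U_eff = 0.9085/16.8 + 0.0915/4.36 = 0.05408 + 0.02099 = 0.07506
R_eff = 1/U_eff = 13.32 ft²·°F·h/BTU
Q = 308 × 53.5 / 13.32 = 1237 BTU/h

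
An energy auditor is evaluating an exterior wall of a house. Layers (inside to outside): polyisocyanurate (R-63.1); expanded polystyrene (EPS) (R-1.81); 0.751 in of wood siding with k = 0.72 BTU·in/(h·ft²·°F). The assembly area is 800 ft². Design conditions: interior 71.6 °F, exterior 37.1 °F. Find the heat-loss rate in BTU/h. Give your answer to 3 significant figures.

0.751/0.72 = 1.043
R_total = 63.1 + 1.81 + 1.043 = 65.95 ft²·°F·h/BTU
Q = A·ΔT/R = 800 × (71.6 − 37.1) / 65.95 = 418.5 BTU/h

418 BTU/h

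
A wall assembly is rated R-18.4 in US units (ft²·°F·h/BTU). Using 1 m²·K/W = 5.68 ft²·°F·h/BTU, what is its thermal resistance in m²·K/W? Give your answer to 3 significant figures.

R_SI = 18.4/5.68 = 3.239

3.24 m²·K/W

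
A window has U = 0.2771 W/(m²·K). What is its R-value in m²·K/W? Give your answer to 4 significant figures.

R = 1/U = 1/0.2771 = 3.6088

3.609 m²·K/W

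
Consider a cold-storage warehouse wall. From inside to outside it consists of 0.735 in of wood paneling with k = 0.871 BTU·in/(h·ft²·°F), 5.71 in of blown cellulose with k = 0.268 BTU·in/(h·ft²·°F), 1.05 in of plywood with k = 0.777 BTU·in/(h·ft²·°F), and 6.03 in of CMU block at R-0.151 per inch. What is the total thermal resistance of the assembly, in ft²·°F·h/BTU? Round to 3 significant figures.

24.4 ft²·°F·h/BTU

0.735/0.871 = 0.8439
5.71/0.268 = 21.31
1.05/0.777 = 1.351
6.03 × 0.151 = 0.9105
R_total = 0.8439 + 21.31 + 1.351 + 0.9105 = 24.41 ft²·°F·h/BTU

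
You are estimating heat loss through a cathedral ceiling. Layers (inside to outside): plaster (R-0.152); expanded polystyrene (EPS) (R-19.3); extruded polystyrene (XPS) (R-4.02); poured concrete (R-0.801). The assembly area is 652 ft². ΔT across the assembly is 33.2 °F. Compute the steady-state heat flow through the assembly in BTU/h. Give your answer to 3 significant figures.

892 BTU/h

R_total = 0.152 + 19.3 + 4.02 + 0.801 = 24.27 ft²·°F·h/BTU
Q = A·ΔT/R = 652 × 33.2 / 24.27 = 891.8 BTU/h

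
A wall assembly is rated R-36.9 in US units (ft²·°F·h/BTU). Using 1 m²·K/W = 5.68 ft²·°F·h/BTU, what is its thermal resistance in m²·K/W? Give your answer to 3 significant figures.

R_SI = 36.9/5.68 = 6.496

6.50 m²·K/W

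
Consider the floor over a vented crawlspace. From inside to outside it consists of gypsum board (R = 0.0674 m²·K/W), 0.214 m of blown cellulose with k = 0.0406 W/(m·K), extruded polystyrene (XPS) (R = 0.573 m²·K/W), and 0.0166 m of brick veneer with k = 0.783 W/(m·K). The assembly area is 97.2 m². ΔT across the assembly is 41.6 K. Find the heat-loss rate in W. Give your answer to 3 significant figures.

0.214/0.0406 = 5.271
0.0166/0.783 = 0.0212
R_total = 0.0674 + 5.271 + 0.573 + 0.0212 = 5.933 m²·K/W
Q = A·ΔT/R = 97.2 × 41.6 / 5.933 = 681.6 W

682 W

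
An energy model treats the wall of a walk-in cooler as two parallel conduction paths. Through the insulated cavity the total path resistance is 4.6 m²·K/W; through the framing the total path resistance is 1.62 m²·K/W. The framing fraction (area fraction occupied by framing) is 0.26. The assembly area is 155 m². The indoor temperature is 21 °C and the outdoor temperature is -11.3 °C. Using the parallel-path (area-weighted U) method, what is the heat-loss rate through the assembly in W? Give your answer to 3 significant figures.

1610 W

U_eff = 0.74/4.6 + 0.26/1.62 = 0.1609 + 0.1605 = 0.3214
R_eff = 1/U_eff = 3.112 m²·K/W
Q = 155 × (21 − (-11.3)) / 3.112 = 1609 W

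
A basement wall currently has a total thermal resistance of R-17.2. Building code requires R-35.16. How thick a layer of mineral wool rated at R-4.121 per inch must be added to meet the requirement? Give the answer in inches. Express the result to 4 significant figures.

4.358 in

ΔR = 35.16 − 17.2 = 17.96 ft²·°F·h/BTU
L = ΔR / (R/in) = 17.96/4.121 = 4.3582 in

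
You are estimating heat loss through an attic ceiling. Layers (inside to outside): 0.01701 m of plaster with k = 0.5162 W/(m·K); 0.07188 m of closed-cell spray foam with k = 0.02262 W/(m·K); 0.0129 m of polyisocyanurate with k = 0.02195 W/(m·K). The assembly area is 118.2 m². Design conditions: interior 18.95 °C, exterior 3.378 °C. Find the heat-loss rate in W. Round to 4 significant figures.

0.01701/0.5162 = 0.032952
0.07188/0.02262 = 3.1777
0.0129/0.02195 = 0.5877
R_total = 0.032952 + 3.1777 + 0.5877 = 3.7984 m²·K/W
Q = A·ΔT/R = 118.2 × (18.95 − 3.378) / 3.7984 = 484.58 W

484.6 W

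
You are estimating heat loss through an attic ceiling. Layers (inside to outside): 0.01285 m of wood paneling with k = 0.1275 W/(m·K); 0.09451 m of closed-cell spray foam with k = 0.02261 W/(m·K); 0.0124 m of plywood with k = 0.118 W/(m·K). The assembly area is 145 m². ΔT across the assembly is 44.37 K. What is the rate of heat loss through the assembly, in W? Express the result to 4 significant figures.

1467 W

0.01285/0.1275 = 0.10078
0.09451/0.02261 = 4.18
0.0124/0.118 = 0.10508
R_total = 0.10078 + 4.18 + 0.10508 = 4.3859 m²·K/W
Q = A·ΔT/R = 145 × 44.37 / 4.3859 = 1466.9 W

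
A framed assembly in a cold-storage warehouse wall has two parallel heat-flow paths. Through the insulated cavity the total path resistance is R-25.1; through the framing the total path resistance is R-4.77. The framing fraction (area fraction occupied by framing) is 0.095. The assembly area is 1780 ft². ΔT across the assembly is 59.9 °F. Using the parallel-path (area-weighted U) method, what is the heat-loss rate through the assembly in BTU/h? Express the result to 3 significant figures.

5970 BTU/h

U_eff = 0.905/25.1 + 0.095/4.77 = 0.03606 + 0.01992 = 0.05597
R_eff = 1/U_eff = 17.87 ft²·°F·h/BTU
Q = 1780 × 59.9 / 17.87 = 5968 BTU/h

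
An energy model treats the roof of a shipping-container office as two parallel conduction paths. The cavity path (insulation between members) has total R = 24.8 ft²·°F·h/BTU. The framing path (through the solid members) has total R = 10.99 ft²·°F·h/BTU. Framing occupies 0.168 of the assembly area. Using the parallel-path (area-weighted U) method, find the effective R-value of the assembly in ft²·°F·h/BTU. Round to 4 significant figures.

20.48 ft²·°F·h/BTU

U_eff = 0.832/24.8 + 0.168/10.99 = 0.033548 + 0.015287 = 0.048835
R_eff = 1/U_eff = 20.477 ft²·°F·h/BTU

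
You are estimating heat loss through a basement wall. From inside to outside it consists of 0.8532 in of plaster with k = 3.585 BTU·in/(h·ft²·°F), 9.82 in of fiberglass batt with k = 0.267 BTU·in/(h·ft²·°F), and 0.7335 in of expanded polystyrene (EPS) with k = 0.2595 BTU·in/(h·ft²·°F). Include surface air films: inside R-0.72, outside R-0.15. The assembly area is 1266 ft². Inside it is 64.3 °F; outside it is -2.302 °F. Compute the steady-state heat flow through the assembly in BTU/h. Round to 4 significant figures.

2071 BTU/h

0.8532/3.585 = 0.23799
9.82/0.267 = 36.779
0.7335/0.2595 = 2.8266
R_total = 0.72 + 0.23799 + 36.779 + 2.8266 + 0.15 = 40.714 ft²·°F·h/BTU
Q = A·ΔT/R = 1266 × (64.3 − (-2.302)) / 40.714 = 2071 BTU/h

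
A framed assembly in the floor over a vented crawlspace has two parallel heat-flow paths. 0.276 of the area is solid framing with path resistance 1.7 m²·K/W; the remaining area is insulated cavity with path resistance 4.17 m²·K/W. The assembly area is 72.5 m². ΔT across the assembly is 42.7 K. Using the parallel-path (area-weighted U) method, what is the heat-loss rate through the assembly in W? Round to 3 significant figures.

U_eff = 0.724/4.17 + 0.276/1.7 = 0.1736 + 0.1624 = 0.336
R_eff = 1/U_eff = 2.976 m²·K/W
Q = 72.5 × 42.7 / 2.976 = 1040 W

1040 W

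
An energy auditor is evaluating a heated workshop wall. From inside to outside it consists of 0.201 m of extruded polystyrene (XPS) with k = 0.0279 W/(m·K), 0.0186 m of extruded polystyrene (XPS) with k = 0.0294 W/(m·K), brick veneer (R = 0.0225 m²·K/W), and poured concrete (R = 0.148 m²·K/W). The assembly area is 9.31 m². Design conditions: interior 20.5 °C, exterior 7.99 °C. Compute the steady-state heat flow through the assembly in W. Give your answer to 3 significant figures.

0.201/0.0279 = 7.204
0.0186/0.0294 = 0.6327
R_total = 7.204 + 0.6327 + 0.0225 + 0.148 = 8.007 m²·K/W
Q = A·ΔT/R = 9.31 × (20.5 − 7.99) / 8.007 = 14.54 W

14.5 W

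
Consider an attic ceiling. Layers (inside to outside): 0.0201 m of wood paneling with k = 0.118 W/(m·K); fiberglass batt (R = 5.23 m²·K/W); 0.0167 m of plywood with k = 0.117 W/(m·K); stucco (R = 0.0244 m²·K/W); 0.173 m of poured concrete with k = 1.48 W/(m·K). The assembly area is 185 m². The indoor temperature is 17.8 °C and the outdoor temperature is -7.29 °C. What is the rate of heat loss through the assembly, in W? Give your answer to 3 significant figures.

817 W

0.0201/0.118 = 0.1703
0.0167/0.117 = 0.1427
0.173/1.48 = 0.1169
R_total = 0.1703 + 5.23 + 0.1427 + 0.0244 + 0.1169 = 5.684 m²·K/W
Q = A·ΔT/R = 185 × (17.8 − (-7.29)) / 5.684 = 816.6 W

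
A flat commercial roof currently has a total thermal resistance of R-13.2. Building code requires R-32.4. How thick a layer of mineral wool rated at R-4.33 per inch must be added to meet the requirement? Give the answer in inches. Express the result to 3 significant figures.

ΔR = 32.4 − 13.2 = 19.2 ft²·°F·h/BTU
L = ΔR / (R/in) = 19.2/4.33 = 4.434 in

4.43 in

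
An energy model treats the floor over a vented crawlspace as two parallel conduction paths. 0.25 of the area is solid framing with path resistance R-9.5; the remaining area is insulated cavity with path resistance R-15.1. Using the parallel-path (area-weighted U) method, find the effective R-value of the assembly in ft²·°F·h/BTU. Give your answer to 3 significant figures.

13.2 ft²·°F·h/BTU

U_eff = 0.75/15.1 + 0.25/9.5 = 0.04967 + 0.02632 = 0.07598
R_eff = 1/U_eff = 13.16 ft²·°F·h/BTU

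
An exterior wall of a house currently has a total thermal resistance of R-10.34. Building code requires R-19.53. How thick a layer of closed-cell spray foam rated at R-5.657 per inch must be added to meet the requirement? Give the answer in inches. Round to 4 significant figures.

ΔR = 19.53 − 10.34 = 9.19 ft²·°F·h/BTU
L = ΔR / (R/in) = 9.19/5.657 = 1.6245 in

1.625 in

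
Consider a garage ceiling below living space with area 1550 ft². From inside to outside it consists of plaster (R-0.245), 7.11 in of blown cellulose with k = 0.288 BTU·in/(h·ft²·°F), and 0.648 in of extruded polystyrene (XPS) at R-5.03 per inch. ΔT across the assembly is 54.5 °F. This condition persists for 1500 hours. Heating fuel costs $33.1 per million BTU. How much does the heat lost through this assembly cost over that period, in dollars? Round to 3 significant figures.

7.11/0.288 = 24.69
0.648 × 5.03 = 3.259
R_total = 0.245 + 24.69 + 3.259 = 28.19 ft²·°F·h/BTU
Q = 1550 × 54.5 / 28.19 = 2996 BTU/h
E = 2996 × 1500 = 4495000 BTU
Cost = 4495000/10⁶ × 33.1 = $148.8

149 dollars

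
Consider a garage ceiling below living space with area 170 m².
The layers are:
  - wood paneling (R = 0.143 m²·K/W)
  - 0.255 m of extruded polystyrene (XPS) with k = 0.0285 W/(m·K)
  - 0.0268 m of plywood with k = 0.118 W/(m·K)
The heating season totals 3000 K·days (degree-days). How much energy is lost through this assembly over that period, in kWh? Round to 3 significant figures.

1310 kWh

0.255/0.0285 = 8.947
0.0268/0.118 = 0.2271
R_total = 0.143 + 8.947 + 0.2271 = 9.317 m²·K/W
E = A × HDD × 24 / R / 1000 = 170 × 3000 × 24 / 9.317 / 1000 = 1314 kWh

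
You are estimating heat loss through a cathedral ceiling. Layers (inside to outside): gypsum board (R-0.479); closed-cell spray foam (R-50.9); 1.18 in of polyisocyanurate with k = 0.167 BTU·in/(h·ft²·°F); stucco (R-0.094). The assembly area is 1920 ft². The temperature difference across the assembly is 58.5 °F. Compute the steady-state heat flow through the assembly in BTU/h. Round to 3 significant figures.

1.18/0.167 = 7.066
R_total = 0.479 + 50.9 + 7.066 + 0.094 = 58.54 ft²·°F·h/BTU
Q = A·ΔT/R = 1920 × 58.5 / 58.54 = 1919 BTU/h

1920 BTU/h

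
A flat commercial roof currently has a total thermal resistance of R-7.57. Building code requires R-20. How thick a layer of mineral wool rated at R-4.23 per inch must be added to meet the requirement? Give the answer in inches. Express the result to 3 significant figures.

ΔR = 20 − 7.57 = 12.43 ft²·°F·h/BTU
L = ΔR / (R/in) = 12.43/4.23 = 2.939 in

2.94 in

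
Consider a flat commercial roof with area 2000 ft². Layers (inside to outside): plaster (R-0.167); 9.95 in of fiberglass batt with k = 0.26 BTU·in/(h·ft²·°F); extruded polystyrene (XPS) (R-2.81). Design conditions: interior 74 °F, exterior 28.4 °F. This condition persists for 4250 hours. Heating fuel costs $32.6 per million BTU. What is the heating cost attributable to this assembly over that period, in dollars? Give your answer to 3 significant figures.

9.95/0.26 = 38.27
R_total = 0.167 + 38.27 + 2.81 = 41.25 ft²·°F·h/BTU
Q = 2000 × (74 − 28.4) / 41.25 = 2211 BTU/h
E = 2211 × 4250 = 9397000 BTU
Cost = 9397000/10⁶ × 32.6 = $306.3

306 dollars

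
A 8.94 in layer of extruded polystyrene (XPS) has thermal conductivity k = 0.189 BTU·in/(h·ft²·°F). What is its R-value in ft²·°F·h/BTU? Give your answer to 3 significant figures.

47.3 ft²·°F·h/BTU

R = L/k = 8.94/0.189 = 47.3 ft²·°F·h/BTU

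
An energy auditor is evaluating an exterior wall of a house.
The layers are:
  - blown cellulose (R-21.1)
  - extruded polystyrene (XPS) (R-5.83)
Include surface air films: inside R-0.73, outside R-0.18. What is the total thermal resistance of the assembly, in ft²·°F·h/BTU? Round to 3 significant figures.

R_total = 0.73 + 21.1 + 5.83 + 0.18 = 27.84 ft²·°F·h/BTU

27.8 ft²·°F·h/BTU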